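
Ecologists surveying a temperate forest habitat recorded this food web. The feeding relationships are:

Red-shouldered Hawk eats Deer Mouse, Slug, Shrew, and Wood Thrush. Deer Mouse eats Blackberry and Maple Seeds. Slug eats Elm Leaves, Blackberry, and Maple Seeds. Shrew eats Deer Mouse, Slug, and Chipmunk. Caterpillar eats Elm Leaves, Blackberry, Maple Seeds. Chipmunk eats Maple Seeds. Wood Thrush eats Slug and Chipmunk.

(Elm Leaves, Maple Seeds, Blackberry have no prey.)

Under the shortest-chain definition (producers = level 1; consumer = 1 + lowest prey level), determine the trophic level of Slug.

Trophic level 2

Elm Leaves is a producer → level 1.
Slug eats Elm Leaves → level 2.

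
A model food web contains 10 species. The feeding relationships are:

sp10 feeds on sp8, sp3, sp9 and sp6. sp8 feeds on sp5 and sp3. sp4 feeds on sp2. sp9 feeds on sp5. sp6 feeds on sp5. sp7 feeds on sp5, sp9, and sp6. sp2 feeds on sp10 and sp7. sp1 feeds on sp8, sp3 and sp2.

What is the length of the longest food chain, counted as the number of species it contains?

5 species

One longest chain: sp5 → sp9 → sp10 → sp2 → sp1.
It has 5 species and 4 links.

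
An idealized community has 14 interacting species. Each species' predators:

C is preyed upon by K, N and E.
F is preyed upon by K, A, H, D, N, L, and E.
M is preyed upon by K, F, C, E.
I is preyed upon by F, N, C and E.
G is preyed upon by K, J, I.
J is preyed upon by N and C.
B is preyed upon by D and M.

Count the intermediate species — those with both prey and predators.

5

Intermediate species (has both prey and predators): J, M, I, F, C.
Count: 5.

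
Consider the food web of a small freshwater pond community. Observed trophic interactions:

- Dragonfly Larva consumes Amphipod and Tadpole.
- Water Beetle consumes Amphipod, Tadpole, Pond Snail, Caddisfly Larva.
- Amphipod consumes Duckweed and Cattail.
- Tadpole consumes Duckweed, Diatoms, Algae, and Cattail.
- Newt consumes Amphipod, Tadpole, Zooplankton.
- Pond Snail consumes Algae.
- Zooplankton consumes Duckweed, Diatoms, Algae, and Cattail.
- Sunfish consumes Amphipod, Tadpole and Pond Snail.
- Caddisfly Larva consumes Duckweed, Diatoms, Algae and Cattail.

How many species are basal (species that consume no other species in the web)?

Basal species (no prey listed): Duckweed, Cattail, Diatoms, Algae.
Count: 4.

4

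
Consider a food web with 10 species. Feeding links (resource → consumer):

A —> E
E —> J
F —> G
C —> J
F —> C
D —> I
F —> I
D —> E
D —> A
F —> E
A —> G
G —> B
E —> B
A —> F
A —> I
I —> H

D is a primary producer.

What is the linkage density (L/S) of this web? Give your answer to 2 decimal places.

L/S = 1.60

There are L = 16 links among S = 10 species.
L/S = 16/10 = 1.6000 ≈ 1.60.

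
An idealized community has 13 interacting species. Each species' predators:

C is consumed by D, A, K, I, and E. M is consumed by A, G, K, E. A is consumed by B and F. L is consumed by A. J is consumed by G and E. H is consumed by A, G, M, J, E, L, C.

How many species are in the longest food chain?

One longest chain: H → C → A → B.
It has 4 species and 3 links.

4 species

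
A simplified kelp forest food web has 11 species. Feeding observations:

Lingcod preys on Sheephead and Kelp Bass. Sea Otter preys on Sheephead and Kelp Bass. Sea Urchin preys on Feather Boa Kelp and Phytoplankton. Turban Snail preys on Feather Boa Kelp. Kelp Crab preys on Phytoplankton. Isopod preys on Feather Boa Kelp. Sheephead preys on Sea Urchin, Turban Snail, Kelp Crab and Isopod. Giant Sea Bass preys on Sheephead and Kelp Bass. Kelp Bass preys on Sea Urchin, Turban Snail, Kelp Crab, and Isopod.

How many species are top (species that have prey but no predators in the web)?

Top species (has prey, but nothing eats it): Sea Otter, Lingcod, Giant Sea Bass.
Count: 3.

3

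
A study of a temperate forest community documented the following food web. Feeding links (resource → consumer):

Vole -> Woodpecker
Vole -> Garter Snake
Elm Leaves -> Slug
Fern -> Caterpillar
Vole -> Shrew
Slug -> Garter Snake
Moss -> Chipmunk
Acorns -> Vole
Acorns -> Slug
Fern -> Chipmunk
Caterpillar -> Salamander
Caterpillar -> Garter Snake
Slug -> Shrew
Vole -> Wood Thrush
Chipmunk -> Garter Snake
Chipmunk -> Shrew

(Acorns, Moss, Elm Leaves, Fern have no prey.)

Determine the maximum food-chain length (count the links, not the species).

One longest chain: Fern → Caterpillar → Salamander.
It has 3 species and 2 links.

2 links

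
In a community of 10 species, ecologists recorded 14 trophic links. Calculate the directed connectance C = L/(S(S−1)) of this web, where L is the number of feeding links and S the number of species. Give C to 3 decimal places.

The web has S = 10 species and L = 14 feeding links.
C = L / (S(S−1)) = 14 / 90 = 0.1556 ≈ 0.156.

C = 0.156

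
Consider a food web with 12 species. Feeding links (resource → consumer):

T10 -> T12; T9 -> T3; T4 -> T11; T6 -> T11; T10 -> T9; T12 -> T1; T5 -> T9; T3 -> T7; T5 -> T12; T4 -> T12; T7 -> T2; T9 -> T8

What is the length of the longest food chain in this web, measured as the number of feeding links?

One longest chain: T10 → T9 → T3 → T7 → T2.
It has 5 species and 4 links.

4 links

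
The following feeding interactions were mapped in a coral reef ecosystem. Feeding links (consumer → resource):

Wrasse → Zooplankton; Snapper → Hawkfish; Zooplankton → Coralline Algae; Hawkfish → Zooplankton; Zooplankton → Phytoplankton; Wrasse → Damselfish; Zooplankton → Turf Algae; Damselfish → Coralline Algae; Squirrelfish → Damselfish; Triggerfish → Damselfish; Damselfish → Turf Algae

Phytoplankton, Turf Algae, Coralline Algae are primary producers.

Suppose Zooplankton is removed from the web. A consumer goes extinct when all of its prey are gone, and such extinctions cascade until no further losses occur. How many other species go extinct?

2

Remove Zooplankton.
Round 1: Hawkfish (all prey gone) → extinct.
Round 2: Snapper (all prey gone) → extinct.
No further losses. Total secondary extinctions: 2.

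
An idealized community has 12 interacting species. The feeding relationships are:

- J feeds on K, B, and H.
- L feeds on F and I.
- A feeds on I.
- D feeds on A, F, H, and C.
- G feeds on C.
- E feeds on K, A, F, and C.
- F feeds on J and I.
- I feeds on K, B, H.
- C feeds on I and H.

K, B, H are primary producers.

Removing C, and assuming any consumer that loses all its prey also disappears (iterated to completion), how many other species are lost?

1

Remove C.
Round 1: G (all prey gone) → extinct.
No further losses. Total secondary extinctions: 1.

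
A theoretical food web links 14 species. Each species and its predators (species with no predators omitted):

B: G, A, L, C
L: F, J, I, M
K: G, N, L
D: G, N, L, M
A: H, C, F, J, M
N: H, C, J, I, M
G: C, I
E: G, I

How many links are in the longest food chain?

One longest chain: K → N → H.
It has 3 species and 2 links.

2 links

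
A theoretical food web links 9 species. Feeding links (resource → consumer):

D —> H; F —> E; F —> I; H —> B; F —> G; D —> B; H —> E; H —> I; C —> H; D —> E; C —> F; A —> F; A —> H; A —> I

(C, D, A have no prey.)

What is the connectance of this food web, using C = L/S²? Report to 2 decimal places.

The web has S = 9 species and L = 14 feeding links.
C = L / S² = 14 / 81 = 0.1728 ≈ 0.17.

C = 0.17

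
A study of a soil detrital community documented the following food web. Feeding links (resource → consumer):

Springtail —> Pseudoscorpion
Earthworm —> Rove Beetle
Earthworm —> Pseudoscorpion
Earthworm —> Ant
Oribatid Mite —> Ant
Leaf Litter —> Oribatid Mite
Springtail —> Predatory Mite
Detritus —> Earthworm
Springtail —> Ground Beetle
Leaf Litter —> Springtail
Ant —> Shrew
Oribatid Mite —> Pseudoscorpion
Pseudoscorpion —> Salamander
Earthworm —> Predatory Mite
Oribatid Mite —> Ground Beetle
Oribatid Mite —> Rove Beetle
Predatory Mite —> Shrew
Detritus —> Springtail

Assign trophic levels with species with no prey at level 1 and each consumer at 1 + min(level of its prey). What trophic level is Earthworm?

Trophic level 2

Detritus has no prey (basal) → level 1.
Earthworm eats Detritus → level 2.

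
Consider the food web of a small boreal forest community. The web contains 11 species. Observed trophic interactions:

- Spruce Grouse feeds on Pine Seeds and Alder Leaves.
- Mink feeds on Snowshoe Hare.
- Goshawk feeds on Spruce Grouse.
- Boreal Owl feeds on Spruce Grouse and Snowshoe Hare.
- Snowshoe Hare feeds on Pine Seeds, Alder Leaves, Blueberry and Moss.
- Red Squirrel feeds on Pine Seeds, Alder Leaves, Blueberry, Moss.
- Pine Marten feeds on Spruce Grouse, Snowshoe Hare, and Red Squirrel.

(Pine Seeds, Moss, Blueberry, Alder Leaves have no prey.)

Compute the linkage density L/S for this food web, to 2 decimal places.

There are L = 17 links among S = 11 species.
L/S = 17/11 = 1.5455 ≈ 1.55.

L/S = 1.55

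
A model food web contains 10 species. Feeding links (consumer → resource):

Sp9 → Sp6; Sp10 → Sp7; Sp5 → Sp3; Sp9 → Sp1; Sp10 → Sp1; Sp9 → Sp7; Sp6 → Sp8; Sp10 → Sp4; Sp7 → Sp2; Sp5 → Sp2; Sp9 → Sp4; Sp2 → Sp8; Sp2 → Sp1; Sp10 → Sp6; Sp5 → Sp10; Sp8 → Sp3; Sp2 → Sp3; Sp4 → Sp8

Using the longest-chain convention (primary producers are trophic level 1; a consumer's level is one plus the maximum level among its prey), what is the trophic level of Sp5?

Sp3 is a producer → level 1.
Sp8 eats Sp3 → level 2.
Sp2 eats Sp8 (level 2); other prey at levels: Sp3 1, Sp1 1 → level 3.
Sp7 eats Sp2 → level 4.
Sp10 eats Sp7 (level 4); other prey at levels: Sp1 1, Sp6 3, Sp4 3 → level 5.
Sp5 eats Sp10 (level 5); other prey at levels: Sp3 1, Sp2 3 → level 6.

Trophic level 6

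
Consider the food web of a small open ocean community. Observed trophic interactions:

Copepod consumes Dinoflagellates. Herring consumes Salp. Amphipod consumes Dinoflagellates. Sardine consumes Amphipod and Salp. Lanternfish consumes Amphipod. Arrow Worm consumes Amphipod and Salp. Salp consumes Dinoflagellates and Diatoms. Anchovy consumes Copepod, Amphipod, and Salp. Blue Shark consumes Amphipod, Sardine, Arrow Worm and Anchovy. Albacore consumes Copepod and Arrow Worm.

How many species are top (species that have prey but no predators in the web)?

Top species (has prey, but nothing eats it): Lanternfish, Herring, Blue Shark, Albacore.
Count: 4.

4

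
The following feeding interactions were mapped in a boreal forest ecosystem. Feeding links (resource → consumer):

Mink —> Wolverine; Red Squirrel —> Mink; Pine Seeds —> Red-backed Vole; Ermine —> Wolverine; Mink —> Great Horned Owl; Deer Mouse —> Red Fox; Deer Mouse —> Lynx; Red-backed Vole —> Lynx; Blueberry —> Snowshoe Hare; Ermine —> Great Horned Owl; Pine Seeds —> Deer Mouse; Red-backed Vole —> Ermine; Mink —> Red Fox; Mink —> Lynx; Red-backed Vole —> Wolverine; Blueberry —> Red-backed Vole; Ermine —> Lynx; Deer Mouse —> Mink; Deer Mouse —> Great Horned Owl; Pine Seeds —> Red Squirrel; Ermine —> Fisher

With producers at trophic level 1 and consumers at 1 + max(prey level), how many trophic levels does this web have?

Producers (level 1): Blueberry, Pine Seeds.
Blueberry → Red-backed Vole → Ermine → Fisher gives Fisher level 4.
No species has a prey at level 4, so no species reaches level 5.

4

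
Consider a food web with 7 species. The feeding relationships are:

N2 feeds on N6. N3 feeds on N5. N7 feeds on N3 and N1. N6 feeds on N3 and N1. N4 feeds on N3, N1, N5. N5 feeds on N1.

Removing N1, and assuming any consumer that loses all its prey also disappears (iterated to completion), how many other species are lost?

6

Remove N1.
Round 1: N5 (all prey gone) → extinct.
Round 2: N3 (all prey gone) → extinct.
Round 3: N6 (all prey gone), N7 (all prey gone), N4 (all prey gone) → extinct.
Round 4: N2 (all prey gone) → extinct.
No further losses. Total secondary extinctions: 6.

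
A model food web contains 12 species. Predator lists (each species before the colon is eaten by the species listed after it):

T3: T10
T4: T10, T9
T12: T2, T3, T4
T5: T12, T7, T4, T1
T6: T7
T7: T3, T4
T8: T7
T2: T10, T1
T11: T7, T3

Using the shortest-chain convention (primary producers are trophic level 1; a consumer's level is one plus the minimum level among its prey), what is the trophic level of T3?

T11 is a producer → level 1.
T3 eats T11 → level 2.

Trophic level 2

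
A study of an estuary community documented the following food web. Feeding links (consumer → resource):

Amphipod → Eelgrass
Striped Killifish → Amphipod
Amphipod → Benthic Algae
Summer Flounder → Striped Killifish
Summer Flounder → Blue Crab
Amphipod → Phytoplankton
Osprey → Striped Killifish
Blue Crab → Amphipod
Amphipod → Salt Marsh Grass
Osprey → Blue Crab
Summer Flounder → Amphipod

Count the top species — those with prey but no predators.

2

Top species (has prey, but nothing eats it): Summer Flounder, Osprey.
Count: 2.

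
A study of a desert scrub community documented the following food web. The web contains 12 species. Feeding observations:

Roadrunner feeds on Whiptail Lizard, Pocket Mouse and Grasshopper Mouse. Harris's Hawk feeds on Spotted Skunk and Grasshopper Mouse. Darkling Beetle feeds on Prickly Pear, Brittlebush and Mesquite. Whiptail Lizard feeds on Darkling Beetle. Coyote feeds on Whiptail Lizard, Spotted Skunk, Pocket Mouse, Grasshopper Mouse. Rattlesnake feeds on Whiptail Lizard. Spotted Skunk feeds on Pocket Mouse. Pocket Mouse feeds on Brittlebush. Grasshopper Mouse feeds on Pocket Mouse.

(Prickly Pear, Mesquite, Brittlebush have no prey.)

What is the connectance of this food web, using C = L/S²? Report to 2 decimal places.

C = 0.12

The web has S = 12 species and L = 17 feeding links.
C = L / S² = 17 / 144 = 0.1181 ≈ 0.12.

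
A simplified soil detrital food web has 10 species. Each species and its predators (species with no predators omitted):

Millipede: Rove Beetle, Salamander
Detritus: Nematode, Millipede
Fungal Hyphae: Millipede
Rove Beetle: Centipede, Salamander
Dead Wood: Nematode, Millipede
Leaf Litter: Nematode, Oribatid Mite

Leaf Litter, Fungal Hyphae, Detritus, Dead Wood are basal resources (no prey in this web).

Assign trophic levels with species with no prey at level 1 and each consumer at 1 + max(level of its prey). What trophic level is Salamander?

Trophic level 4

Fungal Hyphae has no prey (basal) → level 1.
Millipede eats Fungal Hyphae (level 1); other prey at levels: Detritus 1, Dead Wood 1 → level 2.
Rove Beetle eats Millipede → level 3.
Salamander eats Rove Beetle (level 3); other prey at levels: Millipede 2 → level 4.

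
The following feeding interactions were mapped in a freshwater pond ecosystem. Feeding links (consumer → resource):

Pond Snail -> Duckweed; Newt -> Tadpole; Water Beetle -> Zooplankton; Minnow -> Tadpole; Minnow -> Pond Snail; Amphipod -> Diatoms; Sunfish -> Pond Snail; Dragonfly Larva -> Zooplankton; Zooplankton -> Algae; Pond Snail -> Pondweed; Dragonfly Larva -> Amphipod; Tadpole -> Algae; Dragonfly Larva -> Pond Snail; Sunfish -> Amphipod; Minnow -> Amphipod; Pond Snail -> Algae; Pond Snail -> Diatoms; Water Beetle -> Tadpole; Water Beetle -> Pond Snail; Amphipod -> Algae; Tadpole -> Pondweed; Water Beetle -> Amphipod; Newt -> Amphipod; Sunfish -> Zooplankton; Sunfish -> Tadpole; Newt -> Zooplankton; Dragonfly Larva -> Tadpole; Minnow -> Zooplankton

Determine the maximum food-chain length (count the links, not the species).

2 links

One longest chain: Algae → Amphipod → Sunfish.
It has 3 species and 2 links.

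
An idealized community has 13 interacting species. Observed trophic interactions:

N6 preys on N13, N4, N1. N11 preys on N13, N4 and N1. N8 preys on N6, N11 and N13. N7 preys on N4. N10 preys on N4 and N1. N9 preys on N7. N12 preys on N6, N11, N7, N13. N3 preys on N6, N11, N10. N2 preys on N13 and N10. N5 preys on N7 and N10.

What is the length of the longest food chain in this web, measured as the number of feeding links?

One longest chain: N1 → N11 → N8.
It has 3 species and 2 links.

2 links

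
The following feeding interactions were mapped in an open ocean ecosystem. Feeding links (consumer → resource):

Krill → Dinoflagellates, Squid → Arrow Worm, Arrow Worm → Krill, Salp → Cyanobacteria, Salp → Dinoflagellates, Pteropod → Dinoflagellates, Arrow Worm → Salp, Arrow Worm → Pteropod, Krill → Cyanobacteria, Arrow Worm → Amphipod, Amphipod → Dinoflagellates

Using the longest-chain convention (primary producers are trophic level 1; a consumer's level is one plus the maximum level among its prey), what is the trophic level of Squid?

Dinoflagellates is a producer → level 1.
Salp eats Dinoflagellates (level 1); other prey at levels: Cyanobacteria 1 → level 2.
Arrow Worm eats Salp (level 2); other prey at levels: Amphipod 2, Pteropod 2, Krill 2 → level 3.
Squid eats Arrow Worm → level 4.

Trophic level 4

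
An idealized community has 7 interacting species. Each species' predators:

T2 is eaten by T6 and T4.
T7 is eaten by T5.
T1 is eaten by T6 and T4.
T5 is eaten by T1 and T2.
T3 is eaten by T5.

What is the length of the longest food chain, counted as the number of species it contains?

4 species

One longest chain: T3 → T5 → T2 → T6.
It has 4 species and 3 links.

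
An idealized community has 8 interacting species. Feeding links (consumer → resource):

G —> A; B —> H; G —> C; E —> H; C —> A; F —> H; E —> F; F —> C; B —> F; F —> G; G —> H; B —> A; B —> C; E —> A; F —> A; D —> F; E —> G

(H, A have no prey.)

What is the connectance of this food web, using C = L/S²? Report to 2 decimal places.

The web has S = 8 species and L = 17 feeding links.
C = L / S² = 17 / 64 = 0.2656 ≈ 0.27.

C = 0.27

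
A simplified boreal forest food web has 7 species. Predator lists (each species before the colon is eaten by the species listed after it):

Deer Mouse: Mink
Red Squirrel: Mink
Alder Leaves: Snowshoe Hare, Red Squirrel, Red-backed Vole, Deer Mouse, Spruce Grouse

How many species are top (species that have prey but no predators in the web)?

4

Top species (has prey, but nothing eats it): Snowshoe Hare, Red-backed Vole, Spruce Grouse, Mink.
Count: 4.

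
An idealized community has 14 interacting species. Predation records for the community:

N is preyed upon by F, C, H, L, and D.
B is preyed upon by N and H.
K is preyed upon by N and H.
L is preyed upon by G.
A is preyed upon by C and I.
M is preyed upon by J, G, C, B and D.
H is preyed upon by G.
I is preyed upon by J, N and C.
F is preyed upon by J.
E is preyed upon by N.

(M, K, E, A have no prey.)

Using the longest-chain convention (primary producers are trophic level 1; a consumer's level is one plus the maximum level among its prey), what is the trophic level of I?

A is a producer → level 1.
I eats A → level 2.

Trophic level 2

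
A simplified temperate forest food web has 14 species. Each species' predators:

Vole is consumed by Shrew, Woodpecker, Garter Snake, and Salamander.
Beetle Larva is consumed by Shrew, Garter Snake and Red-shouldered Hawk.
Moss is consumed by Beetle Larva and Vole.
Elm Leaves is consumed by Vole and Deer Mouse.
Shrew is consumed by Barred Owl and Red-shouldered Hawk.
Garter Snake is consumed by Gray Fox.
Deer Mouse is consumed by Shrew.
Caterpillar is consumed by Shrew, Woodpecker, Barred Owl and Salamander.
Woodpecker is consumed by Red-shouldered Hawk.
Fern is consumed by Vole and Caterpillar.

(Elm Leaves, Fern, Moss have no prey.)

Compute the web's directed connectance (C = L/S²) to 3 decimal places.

C = 0.112

The web has S = 14 species and L = 22 feeding links.
C = L / S² = 22 / 196 = 0.1122 ≈ 0.112.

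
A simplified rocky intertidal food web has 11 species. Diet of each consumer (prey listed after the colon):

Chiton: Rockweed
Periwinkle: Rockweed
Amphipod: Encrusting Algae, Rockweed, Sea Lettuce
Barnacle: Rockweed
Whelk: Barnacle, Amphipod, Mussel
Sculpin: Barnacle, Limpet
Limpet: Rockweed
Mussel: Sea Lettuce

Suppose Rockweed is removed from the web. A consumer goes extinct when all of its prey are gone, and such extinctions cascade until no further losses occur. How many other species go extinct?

5

Remove Rockweed.
Round 1: Barnacle (all prey gone), Chiton (all prey gone), Limpet (all prey gone), Periwinkle (all prey gone) → extinct.
Round 2: Sculpin (all prey gone) → extinct.
No further losses. Total secondary extinctions: 5.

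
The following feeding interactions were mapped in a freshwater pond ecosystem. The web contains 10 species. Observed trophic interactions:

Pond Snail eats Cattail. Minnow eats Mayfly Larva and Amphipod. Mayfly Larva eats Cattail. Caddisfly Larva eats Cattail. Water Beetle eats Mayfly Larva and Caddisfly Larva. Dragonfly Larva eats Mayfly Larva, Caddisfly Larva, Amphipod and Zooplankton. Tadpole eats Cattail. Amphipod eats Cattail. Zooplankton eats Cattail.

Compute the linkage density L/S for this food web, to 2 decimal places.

L/S = 1.40

There are L = 14 links among S = 10 species.
L/S = 14/10 = 1.4000 ≈ 1.40.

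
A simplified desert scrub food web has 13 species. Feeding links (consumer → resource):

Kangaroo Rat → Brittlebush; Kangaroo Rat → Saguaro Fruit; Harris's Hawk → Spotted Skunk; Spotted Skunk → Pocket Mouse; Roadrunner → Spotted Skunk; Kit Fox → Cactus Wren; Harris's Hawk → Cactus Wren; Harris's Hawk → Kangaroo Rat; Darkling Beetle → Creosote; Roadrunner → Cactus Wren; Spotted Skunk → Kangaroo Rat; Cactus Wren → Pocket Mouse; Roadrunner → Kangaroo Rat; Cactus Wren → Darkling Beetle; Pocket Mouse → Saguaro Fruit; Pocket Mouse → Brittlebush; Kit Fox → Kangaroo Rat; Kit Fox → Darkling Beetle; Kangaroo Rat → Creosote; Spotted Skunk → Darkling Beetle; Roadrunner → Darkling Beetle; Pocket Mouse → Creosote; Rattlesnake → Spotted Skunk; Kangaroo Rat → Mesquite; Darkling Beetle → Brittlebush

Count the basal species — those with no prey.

Basal species (no prey listed): Mesquite, Creosote, Saguaro Fruit, Brittlebush.
Count: 4.

4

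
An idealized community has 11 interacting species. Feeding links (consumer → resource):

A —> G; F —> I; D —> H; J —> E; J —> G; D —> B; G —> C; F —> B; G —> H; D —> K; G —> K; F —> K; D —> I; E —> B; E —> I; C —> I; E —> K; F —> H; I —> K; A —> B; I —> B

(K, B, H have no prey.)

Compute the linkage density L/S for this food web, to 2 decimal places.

L/S = 1.91

There are L = 21 links among S = 11 species.
L/S = 21/11 = 1.9091 ≈ 1.91.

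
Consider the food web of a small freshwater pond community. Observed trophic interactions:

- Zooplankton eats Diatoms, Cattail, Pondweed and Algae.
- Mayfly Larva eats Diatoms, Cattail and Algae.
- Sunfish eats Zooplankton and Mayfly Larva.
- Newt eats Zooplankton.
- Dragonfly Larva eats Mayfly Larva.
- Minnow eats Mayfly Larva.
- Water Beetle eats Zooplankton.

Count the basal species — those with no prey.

Basal species (no prey listed): Cattail, Algae, Diatoms, Pondweed.
Count: 4.

4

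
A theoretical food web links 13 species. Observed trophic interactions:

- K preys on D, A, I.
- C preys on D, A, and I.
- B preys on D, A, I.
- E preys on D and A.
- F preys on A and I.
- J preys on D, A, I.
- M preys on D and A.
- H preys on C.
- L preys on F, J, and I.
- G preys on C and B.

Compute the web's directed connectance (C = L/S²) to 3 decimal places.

C = 0.142

The web has S = 13 species and L = 24 feeding links.
C = L / S² = 24 / 169 = 0.1420 ≈ 0.142.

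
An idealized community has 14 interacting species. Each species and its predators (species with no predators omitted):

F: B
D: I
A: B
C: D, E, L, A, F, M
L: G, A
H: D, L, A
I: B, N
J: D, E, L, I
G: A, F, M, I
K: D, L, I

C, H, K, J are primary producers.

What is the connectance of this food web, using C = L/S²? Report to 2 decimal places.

The web has S = 14 species and L = 27 feeding links.
C = L / S² = 27 / 196 = 0.1378 ≈ 0.14.

C = 0.14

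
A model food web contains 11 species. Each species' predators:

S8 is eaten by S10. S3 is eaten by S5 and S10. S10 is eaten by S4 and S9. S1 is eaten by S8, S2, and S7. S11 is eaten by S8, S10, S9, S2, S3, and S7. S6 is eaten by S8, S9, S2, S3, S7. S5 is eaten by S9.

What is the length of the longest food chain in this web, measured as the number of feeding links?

One longest chain: S6 → S8 → S10 → S4.
It has 4 species and 3 links.

3 links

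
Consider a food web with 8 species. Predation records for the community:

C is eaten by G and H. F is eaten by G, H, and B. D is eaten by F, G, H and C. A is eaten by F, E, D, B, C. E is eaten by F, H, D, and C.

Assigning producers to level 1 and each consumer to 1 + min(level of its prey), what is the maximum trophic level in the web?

Producers (level 1): A.
Following each consumer down to its lowest-level prey: A → E → H (levels 1 through 3).
All prey of H (E 2, D 2, F 2, C 2) are at level 2 or above, so H is at level 1 + 2 = 3.
Every consumer has at least one prey at level 2 or below, so none exceeds level 3.

3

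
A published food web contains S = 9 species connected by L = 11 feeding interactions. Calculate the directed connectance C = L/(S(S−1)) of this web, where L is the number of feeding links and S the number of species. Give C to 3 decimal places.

C = 0.153

The web has S = 9 species and L = 11 feeding links.
C = L / (S(S−1)) = 11 / 72 = 0.1528 ≈ 0.153.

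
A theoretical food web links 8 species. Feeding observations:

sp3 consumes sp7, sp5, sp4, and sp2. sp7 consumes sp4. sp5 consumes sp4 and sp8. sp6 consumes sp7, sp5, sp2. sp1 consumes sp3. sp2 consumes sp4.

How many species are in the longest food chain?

One longest chain: sp4 → sp7 → sp3 → sp1.
It has 4 species and 3 links.

4 species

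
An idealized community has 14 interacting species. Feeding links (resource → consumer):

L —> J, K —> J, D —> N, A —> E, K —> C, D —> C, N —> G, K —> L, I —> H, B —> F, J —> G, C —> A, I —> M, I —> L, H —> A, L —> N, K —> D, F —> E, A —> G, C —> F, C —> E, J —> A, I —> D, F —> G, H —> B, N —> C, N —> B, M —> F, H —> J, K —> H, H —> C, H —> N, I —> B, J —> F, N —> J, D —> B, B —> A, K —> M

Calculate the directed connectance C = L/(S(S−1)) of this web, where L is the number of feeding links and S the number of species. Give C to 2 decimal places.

The web has S = 14 species and L = 38 feeding links.
C = L / (S(S−1)) = 38 / 182 = 0.2088 ≈ 0.21.

C = 0.21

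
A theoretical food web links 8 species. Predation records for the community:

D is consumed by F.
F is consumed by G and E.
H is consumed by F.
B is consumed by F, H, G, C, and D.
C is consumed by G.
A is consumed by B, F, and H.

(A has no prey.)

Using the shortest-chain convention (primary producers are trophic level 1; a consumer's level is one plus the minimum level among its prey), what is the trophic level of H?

A is a producer → level 1.
H eats A → level 2.

Trophic level 2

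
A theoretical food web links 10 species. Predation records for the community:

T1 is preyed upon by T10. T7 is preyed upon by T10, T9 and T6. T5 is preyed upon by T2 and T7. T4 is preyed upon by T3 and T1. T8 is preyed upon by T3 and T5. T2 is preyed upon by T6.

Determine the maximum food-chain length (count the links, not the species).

3 links

One longest chain: T8 → T5 → T7 → T10.
It has 4 species and 3 links.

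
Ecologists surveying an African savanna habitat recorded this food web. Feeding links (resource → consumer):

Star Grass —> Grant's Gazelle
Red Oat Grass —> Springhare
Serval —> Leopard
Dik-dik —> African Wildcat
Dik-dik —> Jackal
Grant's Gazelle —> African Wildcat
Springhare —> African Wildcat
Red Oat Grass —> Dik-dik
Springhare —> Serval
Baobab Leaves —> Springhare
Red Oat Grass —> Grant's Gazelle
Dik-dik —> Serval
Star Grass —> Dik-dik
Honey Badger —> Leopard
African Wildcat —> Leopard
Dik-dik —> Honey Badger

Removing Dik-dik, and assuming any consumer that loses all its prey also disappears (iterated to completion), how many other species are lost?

2

Remove Dik-dik.
Round 1: Jackal (all prey gone), Honey Badger (all prey gone) → extinct.
No further losses. Total secondary extinctions: 2.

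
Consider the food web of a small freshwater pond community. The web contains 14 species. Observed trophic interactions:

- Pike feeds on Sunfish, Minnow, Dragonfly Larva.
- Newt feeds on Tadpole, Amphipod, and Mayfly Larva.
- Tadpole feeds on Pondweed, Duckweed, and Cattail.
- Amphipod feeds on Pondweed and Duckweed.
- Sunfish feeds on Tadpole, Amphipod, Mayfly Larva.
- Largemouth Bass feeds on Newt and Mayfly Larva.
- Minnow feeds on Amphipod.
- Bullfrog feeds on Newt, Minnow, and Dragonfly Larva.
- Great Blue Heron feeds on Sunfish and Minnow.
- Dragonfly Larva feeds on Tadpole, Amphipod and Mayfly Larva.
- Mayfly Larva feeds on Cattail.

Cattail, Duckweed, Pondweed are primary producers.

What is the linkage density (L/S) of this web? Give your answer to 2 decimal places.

There are L = 26 links among S = 14 species.
L/S = 26/14 = 1.8571 ≈ 1.86.

L/S = 1.86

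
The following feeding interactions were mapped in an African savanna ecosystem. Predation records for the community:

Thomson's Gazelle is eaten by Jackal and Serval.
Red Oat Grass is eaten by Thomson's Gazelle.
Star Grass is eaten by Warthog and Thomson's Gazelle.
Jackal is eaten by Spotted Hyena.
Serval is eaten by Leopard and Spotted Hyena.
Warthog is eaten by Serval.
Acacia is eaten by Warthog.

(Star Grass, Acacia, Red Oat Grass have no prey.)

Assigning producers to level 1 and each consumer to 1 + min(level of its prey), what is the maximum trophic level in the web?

4

Producers (level 1): Star Grass, Acacia, Red Oat Grass.
Following each consumer down to its lowest-level prey: Star Grass → Thomson's Gazelle → Jackal → Spotted Hyena (levels 1 through 4).
All prey of Spotted Hyena (Jackal 3, Serval 3) are at level 3 or above, so Spotted Hyena is at level 1 + 3 = 4.
Every consumer has at least one prey at level 3 or below, so none exceeds level 4.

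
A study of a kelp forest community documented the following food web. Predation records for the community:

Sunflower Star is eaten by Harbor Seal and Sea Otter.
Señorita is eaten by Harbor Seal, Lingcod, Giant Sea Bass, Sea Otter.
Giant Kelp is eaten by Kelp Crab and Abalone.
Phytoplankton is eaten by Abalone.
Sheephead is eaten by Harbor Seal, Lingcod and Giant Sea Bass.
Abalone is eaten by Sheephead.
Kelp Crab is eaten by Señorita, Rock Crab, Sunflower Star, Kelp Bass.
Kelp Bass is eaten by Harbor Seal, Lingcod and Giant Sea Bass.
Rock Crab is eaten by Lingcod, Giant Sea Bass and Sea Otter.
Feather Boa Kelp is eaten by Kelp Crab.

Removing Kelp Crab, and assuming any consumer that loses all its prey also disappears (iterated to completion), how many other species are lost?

Remove Kelp Crab.
Round 1: Sunflower Star (all prey gone), Señorita (all prey gone), Kelp Bass (all prey gone), Rock Crab (all prey gone) → extinct.
Round 2: Sea Otter (all prey gone) → extinct.
No further losses. Total secondary extinctions: 5.

5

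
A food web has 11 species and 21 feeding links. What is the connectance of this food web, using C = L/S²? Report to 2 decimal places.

The web has S = 11 species and L = 21 feeding links.
C = L / S² = 21 / 121 = 0.1736 ≈ 0.17.

C = 0.17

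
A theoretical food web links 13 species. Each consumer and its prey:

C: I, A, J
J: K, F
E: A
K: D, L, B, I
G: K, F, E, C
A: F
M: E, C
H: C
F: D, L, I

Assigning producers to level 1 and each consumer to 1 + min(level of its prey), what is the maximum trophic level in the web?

Producers (level 1): D, L, B, I.
Following each consumer down to its lowest-level prey: D → F → A → E (levels 1 through 4).
All prey of E (A 3) are at level 3 or above, so E is at level 1 + 3 = 4.
Every consumer has at least one prey at level 3 or below, so none exceeds level 4.

4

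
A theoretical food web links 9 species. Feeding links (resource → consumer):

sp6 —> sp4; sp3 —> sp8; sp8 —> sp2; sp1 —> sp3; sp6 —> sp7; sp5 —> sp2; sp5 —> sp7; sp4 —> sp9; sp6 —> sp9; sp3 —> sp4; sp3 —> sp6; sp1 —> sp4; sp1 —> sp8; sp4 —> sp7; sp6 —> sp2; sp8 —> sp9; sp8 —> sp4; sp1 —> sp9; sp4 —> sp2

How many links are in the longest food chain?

One longest chain: sp1 → sp3 → sp6 → sp4 → sp2.
It has 5 species and 4 links.

4 links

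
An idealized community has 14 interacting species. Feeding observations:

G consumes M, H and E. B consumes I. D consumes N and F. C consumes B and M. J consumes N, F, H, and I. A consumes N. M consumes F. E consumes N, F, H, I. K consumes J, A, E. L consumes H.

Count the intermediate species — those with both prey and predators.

Intermediate species (has both prey and predators): M, A, J, E, B.
Count: 5.

5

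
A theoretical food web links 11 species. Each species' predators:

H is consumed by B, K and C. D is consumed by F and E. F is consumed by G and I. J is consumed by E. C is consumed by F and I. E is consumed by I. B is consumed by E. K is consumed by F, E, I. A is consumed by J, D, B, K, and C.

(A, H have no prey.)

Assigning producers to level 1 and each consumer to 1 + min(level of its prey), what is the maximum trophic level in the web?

Producers (level 1): A, H.
Following each consumer down to its lowest-level prey: A → K → F → G (levels 1 through 4).
All prey of G (F 3) are at level 3 or above, so G is at level 1 + 3 = 4.
Every consumer has at least one prey at level 3 or below, so none exceeds level 4.

4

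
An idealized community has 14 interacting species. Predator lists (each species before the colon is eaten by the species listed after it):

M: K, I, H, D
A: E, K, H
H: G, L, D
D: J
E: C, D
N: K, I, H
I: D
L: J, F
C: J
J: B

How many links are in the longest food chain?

One longest chain: M → H → L → J → B.
It has 5 species and 4 links.

4 links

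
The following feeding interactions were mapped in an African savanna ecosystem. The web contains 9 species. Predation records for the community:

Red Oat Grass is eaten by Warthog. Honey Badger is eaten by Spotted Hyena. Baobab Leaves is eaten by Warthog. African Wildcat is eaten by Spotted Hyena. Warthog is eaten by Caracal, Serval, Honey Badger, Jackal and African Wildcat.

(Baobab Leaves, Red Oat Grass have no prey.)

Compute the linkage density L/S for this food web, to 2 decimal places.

L/S = 1.00

There are L = 9 links among S = 9 species.
L/S = 9/9 = 1.0000 ≈ 1.00.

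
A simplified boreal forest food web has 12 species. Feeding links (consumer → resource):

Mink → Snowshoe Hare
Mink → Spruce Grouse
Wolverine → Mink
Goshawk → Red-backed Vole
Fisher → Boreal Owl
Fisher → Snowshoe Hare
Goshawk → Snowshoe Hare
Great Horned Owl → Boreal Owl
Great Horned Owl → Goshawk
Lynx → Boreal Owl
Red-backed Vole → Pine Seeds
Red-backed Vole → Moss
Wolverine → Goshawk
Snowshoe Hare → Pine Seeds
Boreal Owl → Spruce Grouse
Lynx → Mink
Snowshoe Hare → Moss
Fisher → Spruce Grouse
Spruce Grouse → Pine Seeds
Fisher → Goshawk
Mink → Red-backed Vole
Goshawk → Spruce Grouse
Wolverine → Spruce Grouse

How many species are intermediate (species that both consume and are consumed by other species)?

Intermediate species (has both prey and predators): Spruce Grouse, Snowshoe Hare, Red-backed Vole, Mink, Goshawk, Boreal Owl.
Count: 6.

6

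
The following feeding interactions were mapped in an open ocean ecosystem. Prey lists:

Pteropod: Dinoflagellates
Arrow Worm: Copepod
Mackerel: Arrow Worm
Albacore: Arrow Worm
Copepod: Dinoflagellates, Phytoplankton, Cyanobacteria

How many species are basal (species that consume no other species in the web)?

3

Basal species (no prey listed): Dinoflagellates, Phytoplankton, Cyanobacteria.
Count: 3.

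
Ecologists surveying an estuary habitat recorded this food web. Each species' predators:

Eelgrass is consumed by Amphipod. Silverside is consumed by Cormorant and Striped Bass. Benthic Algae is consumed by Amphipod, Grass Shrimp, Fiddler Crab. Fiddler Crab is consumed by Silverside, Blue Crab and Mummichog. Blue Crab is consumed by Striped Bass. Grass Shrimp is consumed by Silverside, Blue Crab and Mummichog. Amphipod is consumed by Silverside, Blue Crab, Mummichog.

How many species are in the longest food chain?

4 species

One longest chain: Eelgrass → Amphipod → Silverside → Cormorant.
It has 4 species and 3 links.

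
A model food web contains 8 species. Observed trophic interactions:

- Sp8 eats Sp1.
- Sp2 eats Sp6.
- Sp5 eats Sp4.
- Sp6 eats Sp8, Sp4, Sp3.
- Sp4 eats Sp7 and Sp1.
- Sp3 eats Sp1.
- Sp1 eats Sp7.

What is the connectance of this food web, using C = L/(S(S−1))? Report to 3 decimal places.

C = 0.179

The web has S = 8 species and L = 10 feeding links.
C = L / (S(S−1)) = 10 / 56 = 0.1786 ≈ 0.179.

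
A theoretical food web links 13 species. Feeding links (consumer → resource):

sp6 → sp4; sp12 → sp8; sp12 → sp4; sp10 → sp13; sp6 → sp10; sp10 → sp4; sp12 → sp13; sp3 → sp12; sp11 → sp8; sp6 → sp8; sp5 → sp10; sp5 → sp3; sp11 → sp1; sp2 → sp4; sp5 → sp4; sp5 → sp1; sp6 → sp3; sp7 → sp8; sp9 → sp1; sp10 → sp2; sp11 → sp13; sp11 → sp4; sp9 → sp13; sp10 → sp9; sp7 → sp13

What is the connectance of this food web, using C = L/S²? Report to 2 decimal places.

C = 0.15

The web has S = 13 species and L = 25 feeding links.
C = L / S² = 25 / 169 = 0.1479 ≈ 0.15.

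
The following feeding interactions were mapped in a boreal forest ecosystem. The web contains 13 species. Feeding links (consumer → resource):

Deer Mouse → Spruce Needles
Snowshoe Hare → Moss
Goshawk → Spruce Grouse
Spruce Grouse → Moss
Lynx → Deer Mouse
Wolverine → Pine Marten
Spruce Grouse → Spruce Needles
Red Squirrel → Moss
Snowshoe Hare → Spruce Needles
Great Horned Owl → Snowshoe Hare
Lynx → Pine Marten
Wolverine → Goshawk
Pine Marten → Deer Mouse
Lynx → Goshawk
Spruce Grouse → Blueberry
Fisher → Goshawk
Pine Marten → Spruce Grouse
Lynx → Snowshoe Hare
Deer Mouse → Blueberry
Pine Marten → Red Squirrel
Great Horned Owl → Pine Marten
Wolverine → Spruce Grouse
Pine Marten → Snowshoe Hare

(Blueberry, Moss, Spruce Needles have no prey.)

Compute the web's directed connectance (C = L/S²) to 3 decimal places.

The web has S = 13 species and L = 23 feeding links.
C = L / S² = 23 / 169 = 0.1361 ≈ 0.136.

C = 0.136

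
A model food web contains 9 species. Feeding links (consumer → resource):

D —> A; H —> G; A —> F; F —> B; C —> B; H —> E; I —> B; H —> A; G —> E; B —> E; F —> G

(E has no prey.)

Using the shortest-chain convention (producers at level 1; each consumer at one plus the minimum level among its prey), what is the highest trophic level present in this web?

Producers (level 1): E.
Following each consumer down to its lowest-level prey: E → B → F → A → D (levels 1 through 5).
All prey of D (A 4) are at level 4 or above, so D is at level 1 + 4 = 5.
Every consumer has at least one prey at level 4 or below, so none exceeds level 5.

5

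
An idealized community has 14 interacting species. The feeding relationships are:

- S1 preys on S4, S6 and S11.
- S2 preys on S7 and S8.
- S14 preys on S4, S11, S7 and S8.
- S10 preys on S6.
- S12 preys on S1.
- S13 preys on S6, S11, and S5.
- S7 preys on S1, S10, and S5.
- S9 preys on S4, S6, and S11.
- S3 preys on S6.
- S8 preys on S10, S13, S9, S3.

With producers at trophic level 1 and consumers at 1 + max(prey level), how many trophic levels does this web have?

4

Producers (level 1): S4, S5, S6, S11.
S5 → S13 → S8 → S14 gives S14 level 4.
No species has a prey at level 4, so no species reaches level 5.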